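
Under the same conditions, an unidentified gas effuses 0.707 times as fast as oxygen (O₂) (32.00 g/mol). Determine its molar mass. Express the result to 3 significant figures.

Graham's law gives rate_X/rate_O₂ = √(M_O₂/M_X).
0.707 = √(32.00/M_X)
M_X = 32.00 / 0.707² = 32.00 / 0.4998 = 64.0 g/mol

64.0 g/mol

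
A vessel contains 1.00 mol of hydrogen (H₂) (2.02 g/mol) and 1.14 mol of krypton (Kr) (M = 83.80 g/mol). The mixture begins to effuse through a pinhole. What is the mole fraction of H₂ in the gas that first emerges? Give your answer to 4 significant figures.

The effusion rate of species i is ∝ p_i/√M_i ∝ n_i/√M_i.
Mole fraction of H₂ in the effusate = (n_H₂/√M_H₂) / (n_H₂/√M_H₂ + n_Kr/√M_Kr)
= (1.00/√2.02) / (1.00/√2.02 + 1.14/√83.80) = 0.7036/(0.7036 + 0.1245) = 0.8496.

0.8496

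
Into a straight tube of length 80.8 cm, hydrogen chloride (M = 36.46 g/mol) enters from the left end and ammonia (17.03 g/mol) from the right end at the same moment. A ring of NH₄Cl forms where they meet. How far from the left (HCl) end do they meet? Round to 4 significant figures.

32.80 cm

Graham's law gives d_HCl/d_NH₃ = rate_HCl/rate_NH₃ = √(M_NH₃/M_HCl) = √(17.03/36.46) = 0.6834.
With d_HCl + d_NH₃ = 80.8 cm, d_NH₃ = 80.8/(1 + 0.6834) = 48.00 cm.
d_HCl = 80.8 − 48.00 = 32.80 cm.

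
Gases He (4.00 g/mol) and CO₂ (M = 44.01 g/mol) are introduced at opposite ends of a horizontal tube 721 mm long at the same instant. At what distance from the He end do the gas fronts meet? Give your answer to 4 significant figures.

The fronts meet when d_He + d_CO₂ = L with d_He/d_CO₂ = √(M_CO₂/M_He) (Graham's law). Here √(M_CO₂/M_He) = √(44.01/4.00) = 3.317.
With d_He + d_CO₂ = 721 mm, d_CO₂ = 721/(1 + 3.317) = 167.0 mm.
d_He = 721 − 167.0 = 554.0 mm.

554.0 mm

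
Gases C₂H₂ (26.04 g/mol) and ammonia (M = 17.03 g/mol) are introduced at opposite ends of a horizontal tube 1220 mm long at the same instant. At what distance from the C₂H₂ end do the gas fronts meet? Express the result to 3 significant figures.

In equal time, each gas travels a distance ∝ its rate ∝ 1/√M, so d_C₂H₂/d_NH₃ = √(M_NH₃/M_C₂H₂) = √(17.03/26.04) = 0.8087.
With d_C₂H₂ + d_NH₃ = 1220 mm, d_NH₃ = 1220/(1 + 0.8087) = 674.5 mm.
d_C₂H₂ = 1220 − 674.5 = 545 mm.

545 mm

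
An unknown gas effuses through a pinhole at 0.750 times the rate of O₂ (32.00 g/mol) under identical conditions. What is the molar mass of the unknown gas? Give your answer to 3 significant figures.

By Graham's law, rate_X/rate_O₂ = √(M_O₂/M_X).
0.750 = √(32.00/M_X)
M_X = 32.00 / 0.750² = 32.00 / 0.5625 = 56.9 g/mol

56.9 g/mol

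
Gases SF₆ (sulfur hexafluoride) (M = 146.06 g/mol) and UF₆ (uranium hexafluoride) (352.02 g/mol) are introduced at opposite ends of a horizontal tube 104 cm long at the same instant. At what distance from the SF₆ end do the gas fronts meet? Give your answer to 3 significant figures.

63.3 cm

Graham's law gives d_SF₆/d_UF₆ = rate_SF₆/rate_UF₆ = √(M_UF₆/M_SF₆) = √(352.02/146.06) = 1.552.
With d_SF₆ + d_UF₆ = 104 cm, d_UF₆ = 104/(1 + 1.552) = 40.75 cm.
d_SF₆ = 104 − 40.75 = 63.3 cm.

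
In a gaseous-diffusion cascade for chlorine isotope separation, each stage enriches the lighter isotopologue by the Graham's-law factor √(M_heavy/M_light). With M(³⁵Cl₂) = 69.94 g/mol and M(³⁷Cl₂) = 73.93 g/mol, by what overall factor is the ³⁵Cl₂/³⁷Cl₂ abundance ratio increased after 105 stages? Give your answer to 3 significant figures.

18.4

After 105 stages the ratio has grown by (√(73.93/69.94))^105 = (73.93/69.94)^(105/2).
= 1.05705^(105/2) = 18.4.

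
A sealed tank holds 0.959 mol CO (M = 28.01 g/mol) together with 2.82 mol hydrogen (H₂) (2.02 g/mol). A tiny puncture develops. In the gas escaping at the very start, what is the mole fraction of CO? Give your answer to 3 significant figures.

Effusion rate of each component ∝ n_i/√M_i (partial pressure × 1/√M).
So x_CO in the escaping gas = (n_CO/√M_CO) / Σ(n_i/√M_i)
= (0.959/√28.01) / (0.959/√28.01 + 2.82/√2.02) = 0.1812/(0.1812 + 1.984) = 0.0837.

0.0837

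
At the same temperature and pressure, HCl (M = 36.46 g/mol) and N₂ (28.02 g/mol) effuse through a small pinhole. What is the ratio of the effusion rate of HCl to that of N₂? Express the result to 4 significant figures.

0.8766

Since effusion rate ∝ 1/√M, rate_HCl/rate_N₂ = √(M_N₂/M_HCl) = √(28.02/36.46) = √0.7685 = 0.8766.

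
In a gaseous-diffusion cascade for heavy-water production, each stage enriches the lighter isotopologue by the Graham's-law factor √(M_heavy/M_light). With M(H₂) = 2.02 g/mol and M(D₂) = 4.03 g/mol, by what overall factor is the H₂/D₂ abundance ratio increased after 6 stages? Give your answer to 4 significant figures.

Each stage multiplies the ratio by α = √(4.03/2.02), so after 6 stages the overall factor is α^6 = (4.03/2.02)^(6/2).
= 1.99505^3 = 7.941.

7.941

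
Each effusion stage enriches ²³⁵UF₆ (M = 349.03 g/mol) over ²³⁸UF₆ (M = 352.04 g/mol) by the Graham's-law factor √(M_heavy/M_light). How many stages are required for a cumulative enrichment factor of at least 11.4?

Per stage α = (352.04/349.03)^(1/2) = 1.00862^0.5, giving ln α = 0.004293.
Need α^N ≥ 11.4 ⇒ N ≥ ln(11.4) / ln α = 2.434 / 0.004293 = 566.82.
So at least 567 stages are needed.

567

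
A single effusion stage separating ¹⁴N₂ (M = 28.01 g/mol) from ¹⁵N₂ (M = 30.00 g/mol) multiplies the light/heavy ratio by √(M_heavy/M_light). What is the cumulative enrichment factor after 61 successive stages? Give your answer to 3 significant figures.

Each stage multiplies the ratio by α = √(30.00/28.01), so after 61 stages the overall factor is α^61 = (30.00/28.01)^(61/2).
= 1.07105^(61/2) = 8.11.

8.11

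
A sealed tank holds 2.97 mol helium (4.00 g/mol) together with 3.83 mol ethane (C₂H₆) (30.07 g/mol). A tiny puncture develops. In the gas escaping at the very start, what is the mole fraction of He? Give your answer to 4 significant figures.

0.6801

Each component's effusion rate ∝ (its partial pressure)·(1/√M) ∝ n_i/√M_i.
Mole fraction of He in the effusate = (n_He/√M_He) / (n_He/√M_He + n_C₂H₆/√M_C₂H₆)
= (2.97/√4.00) / (2.97/√4.00 + 3.83/√30.07) = 1.485/(1.485 + 0.6984) = 0.6801.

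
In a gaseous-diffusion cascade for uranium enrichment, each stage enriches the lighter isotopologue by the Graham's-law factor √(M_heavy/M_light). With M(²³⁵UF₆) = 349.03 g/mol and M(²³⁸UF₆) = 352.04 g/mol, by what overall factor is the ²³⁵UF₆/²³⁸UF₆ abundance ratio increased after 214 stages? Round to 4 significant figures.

2.506

The single-stage factor is √(M_heavy/M_light), so 214 stages give [√(352.04/349.03)]^214 = (352.04/349.03)^(214/2).
= 1.00862^107 = 2.506.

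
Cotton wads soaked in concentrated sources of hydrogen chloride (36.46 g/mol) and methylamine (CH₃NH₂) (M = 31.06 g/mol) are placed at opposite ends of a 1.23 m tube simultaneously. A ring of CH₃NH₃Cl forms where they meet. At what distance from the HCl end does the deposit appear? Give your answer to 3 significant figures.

0.590 m

The fronts meet when d_HCl + d_CH₃NH₂ = L with d_HCl/d_CH₃NH₂ = √(M_CH₃NH₂/M_HCl) (Graham's law). Here √(M_CH₃NH₂/M_HCl) = √(31.06/36.46) = 0.9230.
With d_HCl + d_CH₃NH₂ = 1.23 m, d_CH₃NH₂ = 1.23/(1 + 0.9230) = 0.6396 m.
d_HCl = 1.23 − 0.6396 = 0.590 m.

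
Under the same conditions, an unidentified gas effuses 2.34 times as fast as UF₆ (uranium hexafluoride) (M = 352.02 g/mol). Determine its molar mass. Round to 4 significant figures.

64.29 g/mol

Using Graham's law: rate_X/rate_UF₆ = √(M_UF₆/M_X).
2.34 = √(352.02/M_X)
M_X = 352.02 / 2.34² = 352.02 / 5.476 = 64.29 g/mol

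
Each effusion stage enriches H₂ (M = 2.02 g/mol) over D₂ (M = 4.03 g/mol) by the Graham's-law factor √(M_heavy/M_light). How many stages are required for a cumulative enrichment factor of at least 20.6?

With α = √(4.03/2.02) per stage, ln α = ½ ln(1.99505) = 0.3453.
Need α^N ≥ 20.6 ⇒ N ≥ ln(20.6) / ln α = 3.025 / 0.3453 = 8.76.
Rounding up, N = 9 stages.

9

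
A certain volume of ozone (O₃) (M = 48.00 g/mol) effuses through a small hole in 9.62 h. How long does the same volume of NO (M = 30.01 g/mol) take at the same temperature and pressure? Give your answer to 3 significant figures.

7.61 h

Graham's law gives t_NO/t_O₃ = √(M_NO/M_O₃) = √(30.01/48.00) = √0.6252 = 0.7907.
So the time for NO is 9.62 × 0.7907 = 7.61 h.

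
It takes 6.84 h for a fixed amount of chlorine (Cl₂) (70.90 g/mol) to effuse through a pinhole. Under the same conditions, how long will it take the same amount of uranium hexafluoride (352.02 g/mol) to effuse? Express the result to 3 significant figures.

From Graham's law, t_UF₆/t_Cl₂ = √(M_UF₆/M_Cl₂) = √(352.02/70.90) = √4.965 = 2.228.
So the time for UF₆ is 6.84 × 2.228 = 15.2 h.

15.2 h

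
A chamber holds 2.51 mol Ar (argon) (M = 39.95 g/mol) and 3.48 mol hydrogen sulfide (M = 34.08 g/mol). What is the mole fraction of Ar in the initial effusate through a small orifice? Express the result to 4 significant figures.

Effusion rate of each component ∝ n_i/√M_i (partial pressure × 1/√M).
So x_Ar in the escaping gas = (n_Ar/√M_Ar) / Σ(n_i/√M_i)
= (2.51/√39.95) / (2.51/√39.95 + 3.48/√34.08) = 0.3971/(0.3971 + 0.5961) = 0.3998.

0.3998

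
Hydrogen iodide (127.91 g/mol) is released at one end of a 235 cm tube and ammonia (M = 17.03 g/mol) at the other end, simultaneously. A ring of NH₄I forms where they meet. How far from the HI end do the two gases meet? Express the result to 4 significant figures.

62.82 cm

Distances travelled in equal time are proportional to diffusion rates, so d_HI/d_NH₃ = √(M_NH₃/M_HI) = √(17.03/127.91) = 0.3649.
With d_HI + d_NH₃ = 235 cm, d_NH₃ = 235/(1 + 0.3649) = 172.2 cm.
d_HI = 235 − 172.2 = 62.82 cm.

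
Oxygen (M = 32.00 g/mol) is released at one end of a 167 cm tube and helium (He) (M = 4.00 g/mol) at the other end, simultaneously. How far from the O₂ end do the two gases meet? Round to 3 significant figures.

Distances travelled in equal time are proportional to diffusion rates, so d_O₂/d_He = √(M_He/M_O₂) = √(4.00/32.00) = 0.3536.
With d_O₂ + d_He = 167 cm, d_He = 167/(1 + 0.3536) = 123.4 cm.
d_O₂ = 167 − 123.4 = 43.6 cm.

43.6 cm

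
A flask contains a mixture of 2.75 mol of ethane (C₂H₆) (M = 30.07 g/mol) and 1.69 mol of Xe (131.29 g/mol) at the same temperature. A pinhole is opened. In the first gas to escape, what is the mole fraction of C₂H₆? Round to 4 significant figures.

0.7727

Rate_i ∝ x_i/√M_i (Graham's law weighted by mole fraction), so the effusate composition follows n_i/√M_i.
So x_C₂H₆ in the escaping gas = (n_C₂H₆/√M_C₂H₆) / Σ(n_i/√M_i)
= (2.75/√30.07) / (2.75/√30.07 + 1.69/√131.29) = 0.5015/(0.5015 + 0.1475) = 0.7727.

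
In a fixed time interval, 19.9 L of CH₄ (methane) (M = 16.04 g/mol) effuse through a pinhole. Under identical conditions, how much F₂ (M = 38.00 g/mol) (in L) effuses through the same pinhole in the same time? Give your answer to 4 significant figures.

Since effusion rate ∝ 1/√M, rate_F₂/rate_CH₄ = √(M_CH₄/M_F₂) = √(16.04/38.00) = √0.4221 = 0.6497.
So the volume for F₂ is 19.9 × 0.6497 = 12.93 L.

12.93 L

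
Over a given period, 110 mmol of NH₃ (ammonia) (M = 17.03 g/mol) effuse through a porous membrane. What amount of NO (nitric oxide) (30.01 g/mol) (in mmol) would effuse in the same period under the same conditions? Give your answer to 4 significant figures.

By Graham's law, rate_NO/rate_NH₃ = √(M_NH₃/M_NO) = √(17.03/30.01) = √0.5675 = 0.7533.
So the amount for NO is 110 × 0.7533 = 82.86 mmol.

82.86 mmol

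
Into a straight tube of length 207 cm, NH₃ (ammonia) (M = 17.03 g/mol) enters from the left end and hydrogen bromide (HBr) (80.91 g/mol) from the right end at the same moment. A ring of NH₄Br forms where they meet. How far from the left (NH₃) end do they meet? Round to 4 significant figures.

Distances travelled in equal time are proportional to diffusion rates, so d_NH₃/d_HBr = √(M_HBr/M_NH₃) = √(80.91/17.03) = 2.180.
With d_NH₃ + d_HBr = 207 cm, d_HBr = 207/(1 + 2.180) = 65.10 cm.
d_NH₃ = 207 − 65.10 = 141.9 cm.

141.9 cm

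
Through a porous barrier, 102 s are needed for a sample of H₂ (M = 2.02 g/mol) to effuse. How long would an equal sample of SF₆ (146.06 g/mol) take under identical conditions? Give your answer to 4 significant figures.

867.3 s

Graham's law gives t_SF₆/t_H₂ = √(M_SF₆/M_H₂) = √(146.06/2.02) = √72.31 = 8.503.
So the time for SF₆ is 102 × 8.503 = 867.3 s.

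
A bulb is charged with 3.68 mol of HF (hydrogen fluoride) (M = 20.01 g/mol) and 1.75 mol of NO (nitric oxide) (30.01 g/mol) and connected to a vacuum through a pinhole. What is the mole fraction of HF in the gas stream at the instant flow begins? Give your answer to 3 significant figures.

0.720

Effusion rate of each component ∝ n_i/√M_i (partial pressure × 1/√M).
Mole fraction of HF in the effusate = (n_HF/√M_HF) / (n_HF/√M_HF + n_NO/√M_NO)
= (3.68/√20.01) / (3.68/√20.01 + 1.75/√30.01) = 0.8227/(0.8227 + 0.3195) = 0.720.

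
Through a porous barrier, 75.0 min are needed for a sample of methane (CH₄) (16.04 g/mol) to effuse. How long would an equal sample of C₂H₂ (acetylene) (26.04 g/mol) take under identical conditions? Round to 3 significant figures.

Graham's law gives t_C₂H₂/t_CH₄ = √(M_C₂H₂/M_CH₄) = √(26.04/16.04) = √1.623 = 1.274.
So the time for C₂H₂ is 75.0 × 1.274 = 95.6 min.

95.6 min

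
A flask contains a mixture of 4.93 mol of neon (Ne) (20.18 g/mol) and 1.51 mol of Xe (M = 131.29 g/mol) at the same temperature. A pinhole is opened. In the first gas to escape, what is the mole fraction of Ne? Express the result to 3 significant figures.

Each component's effusion rate ∝ (its partial pressure)·(1/√M) ∝ n_i/√M_i.
So x_Ne in the escaping gas = (n_Ne/√M_Ne) / Σ(n_i/√M_i)
= (4.93/√20.18) / (4.93/√20.18 + 1.51/√131.29) = 1.097/(1.097 + 0.1318) = 0.893.

0.893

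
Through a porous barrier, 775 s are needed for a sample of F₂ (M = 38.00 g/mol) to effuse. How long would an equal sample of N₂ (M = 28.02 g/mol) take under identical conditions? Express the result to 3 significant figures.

665 s

Using Graham's law: t_N₂/t_F₂ = √(M_N₂/M_F₂) = √(28.02/38.00) = √0.7374 = 0.8587.
So the time for N₂ is 775 × 0.8587 = 665 s.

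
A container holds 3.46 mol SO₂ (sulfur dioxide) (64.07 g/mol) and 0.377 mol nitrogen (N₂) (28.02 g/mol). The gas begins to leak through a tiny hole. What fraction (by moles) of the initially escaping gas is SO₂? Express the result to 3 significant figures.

0.859

Each component's effusion rate ∝ (its partial pressure)·(1/√M) ∝ n_i/√M_i.
x_SO₂(eff) = (n_SO₂/√M_SO₂) / (n_SO₂/√M_SO₂ + n_N₂/√M_N₂)
= (3.46/√64.07) / (3.46/√64.07 + 0.377/√28.02) = 0.4323/(0.4323 + 0.07122) = 0.859.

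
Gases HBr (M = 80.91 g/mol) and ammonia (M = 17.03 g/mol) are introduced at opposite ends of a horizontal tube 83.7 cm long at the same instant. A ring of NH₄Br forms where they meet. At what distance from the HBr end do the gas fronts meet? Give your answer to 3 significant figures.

Distances travelled in equal time are proportional to diffusion rates, so d_HBr/d_NH₃ = √(M_NH₃/M_HBr) = √(17.03/80.91) = 0.4588.
With d_HBr + d_NH₃ = 83.7 cm, d_NH₃ = 83.7/(1 + 0.4588) = 57.38 cm.
d_HBr = 83.7 − 57.38 = 26.3 cm.

26.3 cm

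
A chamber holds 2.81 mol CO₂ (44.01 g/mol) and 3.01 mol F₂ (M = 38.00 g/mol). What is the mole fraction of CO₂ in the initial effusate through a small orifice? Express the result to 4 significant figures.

0.4645

Effusion rate of each component ∝ n_i/√M_i (partial pressure × 1/√M).
x_CO₂(eff) = (n_CO₂/√M_CO₂) / (n_CO₂/√M_CO₂ + n_F₂/√M_F₂)
= (2.81/√44.01) / (2.81/√44.01 + 3.01/√38.00) = 0.4236/(0.4236 + 0.4883) = 0.4645.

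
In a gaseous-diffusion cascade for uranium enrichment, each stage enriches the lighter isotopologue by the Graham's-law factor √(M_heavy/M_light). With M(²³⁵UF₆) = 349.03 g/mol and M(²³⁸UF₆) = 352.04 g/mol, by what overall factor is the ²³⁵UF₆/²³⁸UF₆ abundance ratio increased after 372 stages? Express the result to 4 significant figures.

After 372 stages the ratio has grown by (√(352.04/349.03))^372 = (352.04/349.03)^(372/2).
= 1.00862^186 = 4.939.

4.939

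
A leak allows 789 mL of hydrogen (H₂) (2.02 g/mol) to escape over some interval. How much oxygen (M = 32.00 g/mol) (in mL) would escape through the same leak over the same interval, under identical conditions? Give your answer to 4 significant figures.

Since effusion rate ∝ 1/√M, rate_O₂/rate_H₂ = √(M_H₂/M_O₂) = √(2.02/32.00) = √0.06313 = 0.2512.
So the volume for O₂ is 789 × 0.2512 = 198.2 mL.

198.2 mL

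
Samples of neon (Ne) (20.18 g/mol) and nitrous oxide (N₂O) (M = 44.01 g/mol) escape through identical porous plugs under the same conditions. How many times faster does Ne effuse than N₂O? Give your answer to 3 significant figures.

1.48

Since effusion rate ∝ 1/√M, rate_Ne/rate_N₂O = √(M_N₂O/M_Ne) = √(44.01/20.18) = √2.181 = 1.48.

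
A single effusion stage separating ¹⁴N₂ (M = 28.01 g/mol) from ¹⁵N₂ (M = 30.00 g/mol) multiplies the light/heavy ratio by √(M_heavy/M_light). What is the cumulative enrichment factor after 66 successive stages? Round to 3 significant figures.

The single-stage factor is √(M_heavy/M_light), so 66 stages give [√(30.00/28.01)]^66 = (30.00/28.01)^(66/2).
= 1.07105^33 = 9.63.

9.63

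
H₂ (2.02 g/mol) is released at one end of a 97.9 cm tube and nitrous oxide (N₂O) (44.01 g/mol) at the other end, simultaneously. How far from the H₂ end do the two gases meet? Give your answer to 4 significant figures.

Graham's law gives d_H₂/d_N₂O = rate_H₂/rate_N₂O = √(M_N₂O/M_H₂) = √(44.01/2.02) = 4.668.
With d_H₂ + d_N₂O = 97.9 cm, d_N₂O = 97.9/(1 + 4.668) = 17.27 cm.
d_H₂ = 97.9 − 17.27 = 80.63 cm.

80.63 cm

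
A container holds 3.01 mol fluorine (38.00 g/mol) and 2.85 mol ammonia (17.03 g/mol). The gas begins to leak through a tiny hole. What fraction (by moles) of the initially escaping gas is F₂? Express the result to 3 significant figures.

Each component's effusion rate ∝ (its partial pressure)·(1/√M) ∝ n_i/√M_i.
Mole fraction of F₂ in the effusate = (n_F₂/√M_F₂) / (n_F₂/√M_F₂ + n_NH₃/√M_NH₃)
= (3.01/√38.00) / (3.01/√38.00 + 2.85/√17.03) = 0.4883/(0.4883 + 0.6906) = 0.414.

0.414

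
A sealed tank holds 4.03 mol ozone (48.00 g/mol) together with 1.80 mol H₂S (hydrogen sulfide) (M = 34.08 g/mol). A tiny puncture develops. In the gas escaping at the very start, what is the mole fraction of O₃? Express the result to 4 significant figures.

Rate_i ∝ x_i/√M_i (Graham's law weighted by mole fraction), so the effusate composition follows n_i/√M_i.
x_O₃(eff) = (n_O₃/√M_O₃) / (n_O₃/√M_O₃ + n_H₂S/√M_H₂S)
= (4.03/√48.00) / (4.03/√48.00 + 1.80/√34.08) = 0.5817/(0.5817 + 0.3083) = 0.6536.

0.6536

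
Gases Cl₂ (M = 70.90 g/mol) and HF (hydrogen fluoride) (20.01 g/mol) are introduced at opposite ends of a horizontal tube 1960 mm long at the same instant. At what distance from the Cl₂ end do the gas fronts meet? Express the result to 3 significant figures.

Distances travelled in equal time are proportional to diffusion rates, so d_Cl₂/d_HF = √(M_HF/M_Cl₂) = √(20.01/70.90) = 0.5313.
With d_Cl₂ + d_HF = 1960 mm, d_HF = 1960/(1 + 0.5313) = 1280 mm.
d_Cl₂ = 1960 − 1280 = 680 mm.

680 mm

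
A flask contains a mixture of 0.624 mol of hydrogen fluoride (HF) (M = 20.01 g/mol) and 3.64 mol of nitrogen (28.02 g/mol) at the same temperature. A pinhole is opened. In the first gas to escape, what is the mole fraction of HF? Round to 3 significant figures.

0.169

Effusion rate of each component ∝ n_i/√M_i (partial pressure × 1/√M).
Mole fraction of HF in the effusate = (n_HF/√M_HF) / (n_HF/√M_HF + n_N₂/√M_N₂)
= (0.624/√20.01) / (0.624/√20.01 + 3.64/√28.02) = 0.1395/(0.1395 + 0.6876) = 0.169.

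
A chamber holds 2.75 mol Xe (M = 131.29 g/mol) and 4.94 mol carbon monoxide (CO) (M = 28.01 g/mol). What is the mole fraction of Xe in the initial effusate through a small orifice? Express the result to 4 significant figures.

0.2045

Effusion rate of each component ∝ n_i/√M_i (partial pressure × 1/√M).
x_Xe(eff) = (n_Xe/√M_Xe) / (n_Xe/√M_Xe + n_CO/√M_CO)
= (2.75/√131.29) / (2.75/√131.29 + 4.94/√28.01) = 0.2400/(0.2400 + 0.9334) = 0.2045.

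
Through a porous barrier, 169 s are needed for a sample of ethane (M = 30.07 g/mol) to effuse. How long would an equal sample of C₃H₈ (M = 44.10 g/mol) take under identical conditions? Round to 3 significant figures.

205 s

By Graham's law, t_C₃H₈/t_C₂H₆ = √(M_C₃H₈/M_C₂H₆) = √(44.10/30.07) = √1.467 = 1.211.
So the time for C₃H₈ is 169 × 1.211 = 205 s.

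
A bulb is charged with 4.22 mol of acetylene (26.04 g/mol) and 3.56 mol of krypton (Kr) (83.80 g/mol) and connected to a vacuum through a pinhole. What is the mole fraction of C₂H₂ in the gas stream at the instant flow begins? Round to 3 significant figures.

Each component's effusion rate ∝ (its partial pressure)·(1/√M) ∝ n_i/√M_i.
Mole fraction of C₂H₂ in the effusate = (n_C₂H₂/√M_C₂H₂) / (n_C₂H₂/√M_C₂H₂ + n_Kr/√M_Kr)
= (4.22/√26.04) / (4.22/√26.04 + 3.56/√83.80) = 0.8270/(0.8270 + 0.3889) = 0.680.

0.680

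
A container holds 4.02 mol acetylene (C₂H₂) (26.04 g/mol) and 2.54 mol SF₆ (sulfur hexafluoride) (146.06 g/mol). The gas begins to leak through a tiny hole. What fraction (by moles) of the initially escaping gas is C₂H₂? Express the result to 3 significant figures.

Rate_i ∝ x_i/√M_i (Graham's law weighted by mole fraction), so the effusate composition follows n_i/√M_i.
So x_C₂H₂ in the escaping gas = (n_C₂H₂/√M_C₂H₂) / Σ(n_i/√M_i)
= (4.02/√26.04) / (4.02/√26.04 + 2.54/√146.06) = 0.7878/(0.7878 + 0.2102) = 0.789.

0.789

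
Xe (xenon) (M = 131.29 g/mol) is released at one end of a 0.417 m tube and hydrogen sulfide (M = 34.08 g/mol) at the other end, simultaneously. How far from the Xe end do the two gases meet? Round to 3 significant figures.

Graham's law gives d_Xe/d_H₂S = rate_Xe/rate_H₂S = √(M_H₂S/M_Xe) = √(34.08/131.29) = 0.5095.
With d_Xe + d_H₂S = 0.417 m, d_H₂S = 0.417/(1 + 0.5095) = 0.2763 m.
d_Xe = 0.417 − 0.2763 = 0.141 m.

0.141 m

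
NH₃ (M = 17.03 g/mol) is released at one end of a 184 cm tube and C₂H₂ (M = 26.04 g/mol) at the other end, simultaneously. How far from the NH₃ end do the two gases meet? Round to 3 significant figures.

102 cm

The fronts meet when d_NH₃ + d_C₂H₂ = L with d_NH₃/d_C₂H₂ = √(M_C₂H₂/M_NH₃) (Graham's law). Here √(M_C₂H₂/M_NH₃) = √(26.04/17.03) = 1.237.
With d_NH₃ + d_C₂H₂ = 184 cm, d_C₂H₂ = 184/(1 + 1.237) = 82.27 cm.
d_NH₃ = 184 − 82.27 = 102 cm.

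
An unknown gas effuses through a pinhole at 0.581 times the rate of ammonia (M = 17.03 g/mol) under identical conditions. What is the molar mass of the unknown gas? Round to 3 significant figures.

50.5 g/mol

Using Graham's law: rate_X/rate_NH₃ = √(M_NH₃/M_X).
0.581 = √(17.03/M_X)
M_X = 17.03 / 0.581² = 17.03 / 0.3376 = 50.5 g/mol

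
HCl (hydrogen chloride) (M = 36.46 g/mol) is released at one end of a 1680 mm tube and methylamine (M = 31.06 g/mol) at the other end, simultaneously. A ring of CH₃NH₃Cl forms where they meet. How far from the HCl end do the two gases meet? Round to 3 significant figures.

806 mm

The fronts meet when d_HCl + d_CH₃NH₂ = L with d_HCl/d_CH₃NH₂ = √(M_CH₃NH₂/M_HCl) (Graham's law). Here √(M_CH₃NH₂/M_HCl) = √(31.06/36.46) = 0.9230.
With d_HCl + d_CH₃NH₂ = 1680 mm, d_CH₃NH₂ = 1680/(1 + 0.9230) = 873.6 mm.
d_HCl = 1680 − 873.6 = 806 mm.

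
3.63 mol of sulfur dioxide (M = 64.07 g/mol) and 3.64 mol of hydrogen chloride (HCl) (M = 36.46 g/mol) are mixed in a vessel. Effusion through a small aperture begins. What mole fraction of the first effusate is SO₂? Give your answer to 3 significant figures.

0.429

Each component's effusion rate ∝ (its partial pressure)·(1/√M) ∝ n_i/√M_i.
So x_SO₂ in the escaping gas = (n_SO₂/√M_SO₂) / Σ(n_i/√M_i)
= (3.63/√64.07) / (3.63/√64.07 + 3.64/√36.46) = 0.4535/(0.4535 + 0.6028) = 0.429.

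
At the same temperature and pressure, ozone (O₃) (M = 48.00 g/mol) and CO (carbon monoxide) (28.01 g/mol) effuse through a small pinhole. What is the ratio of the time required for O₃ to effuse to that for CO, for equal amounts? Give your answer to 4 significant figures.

By Graham's law, t_O₃/t_CO = √(M_O₃/M_CO) = √(48.00/28.01) = √1.714 = 1.309.

1.309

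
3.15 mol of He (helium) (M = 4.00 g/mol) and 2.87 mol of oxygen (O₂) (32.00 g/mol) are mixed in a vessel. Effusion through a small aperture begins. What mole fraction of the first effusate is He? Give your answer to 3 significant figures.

Each component's effusion rate ∝ (its partial pressure)·(1/√M) ∝ n_i/√M_i.
Mole fraction of He in the effusate = (n_He/√M_He) / (n_He/√M_He + n_O₂/√M_O₂)
= (3.15/√4.00) / (3.15/√4.00 + 2.87/√32.00) = 1.575/(1.575 + 0.5073) = 0.756.

0.756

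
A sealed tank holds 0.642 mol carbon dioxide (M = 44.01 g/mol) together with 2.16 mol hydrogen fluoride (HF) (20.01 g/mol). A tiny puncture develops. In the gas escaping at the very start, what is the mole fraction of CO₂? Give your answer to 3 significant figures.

0.167

Effusion rate of each component ∝ n_i/√M_i (partial pressure × 1/√M).
x_CO₂(eff) = (n_CO₂/√M_CO₂) / (n_CO₂/√M_CO₂ + n_HF/√M_HF)
= (0.642/√44.01) / (0.642/√44.01 + 2.16/√20.01) = 0.09677/(0.09677 + 0.4829) = 0.167.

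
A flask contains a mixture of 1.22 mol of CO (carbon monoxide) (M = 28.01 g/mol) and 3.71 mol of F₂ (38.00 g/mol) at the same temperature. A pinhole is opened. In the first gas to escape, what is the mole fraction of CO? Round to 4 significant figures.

The effusion rate of species i is ∝ p_i/√M_i ∝ n_i/√M_i.
So x_CO in the escaping gas = (n_CO/√M_CO) / Σ(n_i/√M_i)
= (1.22/√28.01) / (1.22/√28.01 + 3.71/√38.00) = 0.2305/(0.2305 + 0.6018) = 0.2769.

0.2769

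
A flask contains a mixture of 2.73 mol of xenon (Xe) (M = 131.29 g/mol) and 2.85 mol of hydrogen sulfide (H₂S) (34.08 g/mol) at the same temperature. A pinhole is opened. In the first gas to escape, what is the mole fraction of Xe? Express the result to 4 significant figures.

Effusion rate of each component ∝ n_i/√M_i (partial pressure × 1/√M).
So x_Xe in the escaping gas = (n_Xe/√M_Xe) / Σ(n_i/√M_i)
= (2.73/√131.29) / (2.73/√131.29 + 2.85/√34.08) = 0.2383/(0.2383 + 0.4882) = 0.3280.

0.3280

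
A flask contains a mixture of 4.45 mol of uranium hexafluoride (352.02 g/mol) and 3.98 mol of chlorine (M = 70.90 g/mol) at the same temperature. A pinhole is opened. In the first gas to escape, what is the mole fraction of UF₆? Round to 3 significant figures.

Rate_i ∝ x_i/√M_i (Graham's law weighted by mole fraction), so the effusate composition follows n_i/√M_i.
So x_UF₆ in the escaping gas = (n_UF₆/√M_UF₆) / Σ(n_i/√M_i)
= (4.45/√352.02) / (4.45/√352.02 + 3.98/√70.90) = 0.2372/(0.2372 + 0.4727) = 0.334.

0.334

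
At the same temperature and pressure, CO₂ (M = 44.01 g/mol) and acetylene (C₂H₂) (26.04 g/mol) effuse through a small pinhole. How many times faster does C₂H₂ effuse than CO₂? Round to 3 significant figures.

1.30

Graham's law gives rate_C₂H₂/rate_CO₂ = √(M_CO₂/M_C₂H₂) = √(44.01/26.04) = √1.690 = 1.30.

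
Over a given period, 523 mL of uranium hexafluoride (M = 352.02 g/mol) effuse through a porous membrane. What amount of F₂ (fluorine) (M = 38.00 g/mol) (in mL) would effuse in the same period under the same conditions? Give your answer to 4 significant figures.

1592 mL

Using Graham's law: rate_F₂/rate_UF₆ = √(M_UF₆/M_F₂) = √(352.02/38.00) = √9.264 = 3.044.
So the volume for F₂ is 523 × 3.044 = 1592 mL.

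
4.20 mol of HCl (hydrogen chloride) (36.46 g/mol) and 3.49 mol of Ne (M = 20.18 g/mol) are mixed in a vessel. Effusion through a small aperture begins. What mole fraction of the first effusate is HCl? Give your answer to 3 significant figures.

Each component's effusion rate ∝ (its partial pressure)·(1/√M) ∝ n_i/√M_i.
x_HCl(eff) = (n_HCl/√M_HCl) / (n_HCl/√M_HCl + n_Ne/√M_Ne)
= (4.20/√36.46) / (4.20/√36.46 + 3.49/√20.18) = 0.6956/(0.6956 + 0.7769) = 0.472.

0.472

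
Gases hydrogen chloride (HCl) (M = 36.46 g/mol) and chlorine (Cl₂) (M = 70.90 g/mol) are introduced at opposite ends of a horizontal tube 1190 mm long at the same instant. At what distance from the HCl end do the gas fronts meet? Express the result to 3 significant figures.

693 mm

The fronts meet when d_HCl + d_Cl₂ = L with d_HCl/d_Cl₂ = √(M_Cl₂/M_HCl) (Graham's law). Here √(M_Cl₂/M_HCl) = √(70.90/36.46) = 1.394.
With d_HCl + d_Cl₂ = 1190 mm, d_Cl₂ = 1190/(1 + 1.394) = 497.0 mm.
d_HCl = 1190 − 497.0 = 693 mm.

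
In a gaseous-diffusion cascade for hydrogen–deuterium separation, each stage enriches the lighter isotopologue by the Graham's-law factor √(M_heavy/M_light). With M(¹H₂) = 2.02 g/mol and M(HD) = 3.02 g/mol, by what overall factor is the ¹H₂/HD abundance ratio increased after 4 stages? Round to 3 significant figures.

Overall factor = α^4 with α = √(3.02/2.02), i.e. (3.02/2.02)^(4/2).
= 1.49505^2 = 2.24.

2.24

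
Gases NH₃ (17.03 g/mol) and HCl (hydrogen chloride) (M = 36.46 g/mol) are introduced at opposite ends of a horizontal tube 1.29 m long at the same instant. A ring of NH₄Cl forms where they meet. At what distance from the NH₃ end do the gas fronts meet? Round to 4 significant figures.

In equal time, each gas travels a distance ∝ its rate ∝ 1/√M, so d_NH₃/d_HCl = √(M_HCl/M_NH₃) = √(36.46/17.03) = 1.463.
With d_NH₃ + d_HCl = 1.29 m, d_HCl = 1.29/(1 + 1.463) = 0.5237 m.
d_NH₃ = 1.29 − 0.5237 = 0.7663 m.

0.7663 m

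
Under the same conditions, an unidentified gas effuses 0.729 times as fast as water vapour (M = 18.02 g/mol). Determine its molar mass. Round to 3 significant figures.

Using Graham's law: rate_X/rate_H₂O = √(M_H₂O/M_X).
0.729 = √(18.02/M_X)
M_X = 18.02 / 0.729² = 18.02 / 0.5314 = 33.9 g/mol

33.9 g/mol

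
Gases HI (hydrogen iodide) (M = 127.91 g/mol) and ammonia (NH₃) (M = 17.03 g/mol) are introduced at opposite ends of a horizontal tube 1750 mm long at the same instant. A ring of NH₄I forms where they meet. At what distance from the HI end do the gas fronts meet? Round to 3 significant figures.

Graham's law gives d_HI/d_NH₃ = rate_HI/rate_NH₃ = √(M_NH₃/M_HI) = √(17.03/127.91) = 0.3649.
With d_HI + d_NH₃ = 1750 mm, d_NH₃ = 1750/(1 + 0.3649) = 1282 mm.
d_HI = 1750 − 1282 = 468 mm.

468 mm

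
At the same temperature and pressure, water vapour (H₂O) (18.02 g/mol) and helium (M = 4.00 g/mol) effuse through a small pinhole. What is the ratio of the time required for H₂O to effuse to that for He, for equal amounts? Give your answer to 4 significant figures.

Using Graham's law: t_H₂O/t_He = √(M_H₂O/M_He) = √(18.02/4.00) = √4.505 = 2.122.

2.122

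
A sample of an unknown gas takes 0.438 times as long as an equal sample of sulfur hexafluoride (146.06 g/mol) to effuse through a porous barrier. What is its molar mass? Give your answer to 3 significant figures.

From Graham's law, t_X/t_SF₆ = √(M_X/M_SF₆).
0.438 = √(M_X/146.06)
M_X = 146.06 × 0.438² = 146.06 × 0.1918 = 28.0 g/mol

28.0 g/mol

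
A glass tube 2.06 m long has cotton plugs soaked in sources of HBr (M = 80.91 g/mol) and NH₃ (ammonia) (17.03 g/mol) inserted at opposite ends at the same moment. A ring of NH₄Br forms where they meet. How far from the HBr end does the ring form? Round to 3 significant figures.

Distances travelled in equal time are proportional to diffusion rates, so d_HBr/d_NH₃ = √(M_NH₃/M_HBr) = √(17.03/80.91) = 0.4588.
With d_HBr + d_NH₃ = 2.06 m, d_NH₃ = 2.06/(1 + 0.4588) = 1.412 m.
d_HBr = 2.06 − 1.412 = 0.648 m.

0.648 m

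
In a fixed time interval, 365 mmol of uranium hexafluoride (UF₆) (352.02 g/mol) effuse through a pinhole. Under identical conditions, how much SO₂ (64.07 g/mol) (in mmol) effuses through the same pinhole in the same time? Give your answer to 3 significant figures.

856 mmol

From Graham's law, rate_SO₂/rate_UF₆ = √(M_UF₆/M_SO₂) = √(352.02/64.07) = √5.494 = 2.344.
So the amount for SO₂ is 365 × 2.344 = 856 mmol.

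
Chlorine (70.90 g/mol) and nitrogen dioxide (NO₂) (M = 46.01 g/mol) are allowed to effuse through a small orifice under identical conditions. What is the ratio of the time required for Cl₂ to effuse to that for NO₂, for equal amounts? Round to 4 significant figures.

From Graham's law, t_Cl₂/t_NO₂ = √(M_Cl₂/M_NO₂) = √(70.90/46.01) = √1.541 = 1.241.

1.241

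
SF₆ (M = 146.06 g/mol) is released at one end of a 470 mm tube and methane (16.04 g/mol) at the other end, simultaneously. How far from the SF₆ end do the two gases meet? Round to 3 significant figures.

In equal time, each gas travels a distance ∝ its rate ∝ 1/√M, so d_SF₆/d_CH₄ = √(M_CH₄/M_SF₆) = √(16.04/146.06) = 0.3314.
With d_SF₆ + d_CH₄ = 470 mm, d_CH₄ = 470/(1 + 0.3314) = 353.0 mm.
d_SF₆ = 470 − 353.0 = 117 mm.

117 mm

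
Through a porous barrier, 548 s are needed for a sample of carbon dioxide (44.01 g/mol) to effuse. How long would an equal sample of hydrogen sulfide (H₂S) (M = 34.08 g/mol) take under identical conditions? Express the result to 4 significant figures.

482.2 s

Graham's law gives t_H₂S/t_CO₂ = √(M_H₂S/M_CO₂) = √(34.08/44.01) = √0.7744 = 0.8800.
So the time for H₂S is 548 × 0.8800 = 482.2 s.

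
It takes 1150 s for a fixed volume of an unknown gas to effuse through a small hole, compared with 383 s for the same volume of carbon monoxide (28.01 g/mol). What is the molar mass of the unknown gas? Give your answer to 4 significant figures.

252.5 g/mol

Since effusion rate ∝ 1/√M, t_X/t_CO = √(M_X/M_CO).
1150/383 = 3.003 = √(M_X/28.01)
M_X = 28.01 × 3.003² = 28.01 × 9.016 = 252.5 g/mol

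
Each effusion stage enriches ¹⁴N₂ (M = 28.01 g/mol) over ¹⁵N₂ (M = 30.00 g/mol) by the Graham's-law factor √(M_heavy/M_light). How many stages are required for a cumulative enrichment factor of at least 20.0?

With α = √(30.00/28.01) per stage, ln α = ½ ln(1.07105) = 0.03432.
Need α^N ≥ 20.0 ⇒ N ≥ ln(20.0) / ln α = 2.996 / 0.03432 = 87.29.
Minimum whole number of stages: N = 88.

88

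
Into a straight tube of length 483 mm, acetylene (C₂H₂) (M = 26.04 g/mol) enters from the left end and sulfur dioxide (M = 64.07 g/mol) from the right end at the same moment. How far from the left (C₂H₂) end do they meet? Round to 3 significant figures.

295 mm

The fronts meet when d_C₂H₂ + d_SO₂ = L with d_C₂H₂/d_SO₂ = √(M_SO₂/M_C₂H₂) (Graham's law). Here √(M_SO₂/M_C₂H₂) = √(64.07/26.04) = 1.569.
With d_C₂H₂ + d_SO₂ = 483 mm, d_SO₂ = 483/(1 + 1.569) = 188.0 mm.
d_C₂H₂ = 483 − 188.0 = 295 mm.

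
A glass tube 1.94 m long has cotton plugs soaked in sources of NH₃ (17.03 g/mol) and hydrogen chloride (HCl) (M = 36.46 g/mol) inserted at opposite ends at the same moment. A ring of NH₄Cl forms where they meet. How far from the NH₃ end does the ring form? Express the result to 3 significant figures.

The fronts meet when d_NH₃ + d_HCl = L with d_NH₃/d_HCl = √(M_HCl/M_NH₃) (Graham's law). Here √(M_HCl/M_NH₃) = √(36.46/17.03) = 1.463.
With d_NH₃ + d_HCl = 1.94 m, d_HCl = 1.94/(1 + 1.463) = 0.7876 m.
d_NH₃ = 1.94 − 0.7876 = 1.15 m.

1.15 m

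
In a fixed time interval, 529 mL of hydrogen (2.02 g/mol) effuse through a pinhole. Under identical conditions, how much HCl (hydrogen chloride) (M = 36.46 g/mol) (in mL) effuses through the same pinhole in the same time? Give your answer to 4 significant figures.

124.5 mL

Since effusion rate ∝ 1/√M, rate_HCl/rate_H₂ = √(M_H₂/M_HCl) = √(2.02/36.46) = √0.05540 = 0.2354.
So the volume for HCl is 529 × 0.2354 = 124.5 mL.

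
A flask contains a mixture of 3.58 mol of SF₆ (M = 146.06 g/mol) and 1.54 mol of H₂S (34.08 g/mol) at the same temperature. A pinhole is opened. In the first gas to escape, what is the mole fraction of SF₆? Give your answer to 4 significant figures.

0.5289

Rate_i ∝ x_i/√M_i (Graham's law weighted by mole fraction), so the effusate composition follows n_i/√M_i.
So x_SF₆ in the escaping gas = (n_SF₆/√M_SF₆) / Σ(n_i/√M_i)
= (3.58/√146.06) / (3.58/√146.06 + 1.54/√34.08) = 0.2962/(0.2962 + 0.2638) = 0.5289.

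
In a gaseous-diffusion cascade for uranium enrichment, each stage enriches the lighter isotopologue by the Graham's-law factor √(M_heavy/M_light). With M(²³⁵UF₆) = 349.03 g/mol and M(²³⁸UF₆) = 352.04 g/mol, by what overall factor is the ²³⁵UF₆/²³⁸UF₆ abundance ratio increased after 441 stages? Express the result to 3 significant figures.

Overall factor = α^441 with α = √(352.04/349.03), i.e. (352.04/349.03)^(441/2).
= 1.00862^(441/2) = 6.64.

6.64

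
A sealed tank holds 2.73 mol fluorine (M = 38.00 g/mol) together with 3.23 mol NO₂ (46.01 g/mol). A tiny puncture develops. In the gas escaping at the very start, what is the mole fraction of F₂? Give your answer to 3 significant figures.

0.482

Effusion rate of each component ∝ n_i/√M_i (partial pressure × 1/√M).
So x_F₂ in the escaping gas = (n_F₂/√M_F₂) / Σ(n_i/√M_i)
= (2.73/√38.00) / (2.73/√38.00 + 3.23/√46.01) = 0.4429/(0.4429 + 0.4762) = 0.482.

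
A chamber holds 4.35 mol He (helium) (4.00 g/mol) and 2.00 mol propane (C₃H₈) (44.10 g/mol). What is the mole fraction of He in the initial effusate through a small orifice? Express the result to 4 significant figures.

0.8784

Effusion rate of each component ∝ n_i/√M_i (partial pressure × 1/√M).
Mole fraction of He in the effusate = (n_He/√M_He) / (n_He/√M_He + n_C₃H₈/√M_C₃H₈)
= (4.35/√4.00) / (4.35/√4.00 + 2.00/√44.10) = 2.175/(2.175 + 0.3012) = 0.8784.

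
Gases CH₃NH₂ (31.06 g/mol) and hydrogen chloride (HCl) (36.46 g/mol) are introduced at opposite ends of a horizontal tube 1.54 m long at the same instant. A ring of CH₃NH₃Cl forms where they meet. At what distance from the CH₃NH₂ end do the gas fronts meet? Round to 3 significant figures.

0.801 m

The fronts meet when d_CH₃NH₂ + d_HCl = L with d_CH₃NH₂/d_HCl = √(M_HCl/M_CH₃NH₂) (Graham's law). Here √(M_HCl/M_CH₃NH₂) = √(36.46/31.06) = 1.083.
With d_CH₃NH₂ + d_HCl = 1.54 m, d_HCl = 1.54/(1 + 1.083) = 0.7392 m.
d_CH₃NH₂ = 1.54 − 0.7392 = 0.801 m.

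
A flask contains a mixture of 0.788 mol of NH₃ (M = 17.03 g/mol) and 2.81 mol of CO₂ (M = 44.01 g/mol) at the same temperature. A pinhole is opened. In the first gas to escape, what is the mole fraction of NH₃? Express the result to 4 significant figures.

0.3107

The effusion rate of species i is ∝ p_i/√M_i ∝ n_i/√M_i.
x_NH₃(eff) = (n_NH₃/√M_NH₃) / (n_NH₃/√M_NH₃ + n_CO₂/√M_CO₂)
= (0.788/√17.03) / (0.788/√17.03 + 2.81/√44.01) = 0.1909/(0.1909 + 0.4236) = 0.3107.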